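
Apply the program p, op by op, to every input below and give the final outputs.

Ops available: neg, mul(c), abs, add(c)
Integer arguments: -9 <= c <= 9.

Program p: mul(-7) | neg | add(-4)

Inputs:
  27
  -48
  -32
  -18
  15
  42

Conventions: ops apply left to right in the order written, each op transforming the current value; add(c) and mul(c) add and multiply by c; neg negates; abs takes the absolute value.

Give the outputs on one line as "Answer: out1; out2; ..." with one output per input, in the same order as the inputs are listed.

185; -340; -228; -130; 101; 290

Execution, op by op:
  27 -> -189 -> 189 -> 185
  -48 -> 336 -> -336 -> -340
  -32 -> 224 -> -224 -> -228
  -18 -> 126 -> -126 -> -130
  15 -> -105 -> 105 -> 101
  42 -> -294 -> 294 -> 290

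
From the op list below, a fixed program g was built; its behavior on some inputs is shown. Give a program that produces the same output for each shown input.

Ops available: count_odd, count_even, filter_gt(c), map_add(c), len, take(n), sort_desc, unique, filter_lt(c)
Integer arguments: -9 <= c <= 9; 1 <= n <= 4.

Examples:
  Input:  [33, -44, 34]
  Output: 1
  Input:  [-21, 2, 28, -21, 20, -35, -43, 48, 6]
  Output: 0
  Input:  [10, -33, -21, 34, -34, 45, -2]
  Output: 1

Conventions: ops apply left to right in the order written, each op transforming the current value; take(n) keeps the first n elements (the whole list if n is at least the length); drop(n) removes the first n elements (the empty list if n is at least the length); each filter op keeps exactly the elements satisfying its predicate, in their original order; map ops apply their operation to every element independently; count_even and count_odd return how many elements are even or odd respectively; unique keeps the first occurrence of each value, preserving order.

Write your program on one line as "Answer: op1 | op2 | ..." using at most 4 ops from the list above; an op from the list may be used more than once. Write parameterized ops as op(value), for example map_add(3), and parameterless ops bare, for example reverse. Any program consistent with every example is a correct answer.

sort_desc | take(3) | count_odd

Check, running the answer program on each example:
  [33, -44, 34] -> [34, 33, -44] -> [34, 33, -44] -> 1
  [-21, 2, 28, -21, 20, -35, -43, 48, 6] -> [48, 28, 20, 6, 2, -21, -21, -35, -43] -> [48, 28, 20] -> 0
  [10, -33, -21, 34, -34, 45, -2] -> [45, 34, 10, -2, -21, -33, -34] -> [45, 34, 10] -> 1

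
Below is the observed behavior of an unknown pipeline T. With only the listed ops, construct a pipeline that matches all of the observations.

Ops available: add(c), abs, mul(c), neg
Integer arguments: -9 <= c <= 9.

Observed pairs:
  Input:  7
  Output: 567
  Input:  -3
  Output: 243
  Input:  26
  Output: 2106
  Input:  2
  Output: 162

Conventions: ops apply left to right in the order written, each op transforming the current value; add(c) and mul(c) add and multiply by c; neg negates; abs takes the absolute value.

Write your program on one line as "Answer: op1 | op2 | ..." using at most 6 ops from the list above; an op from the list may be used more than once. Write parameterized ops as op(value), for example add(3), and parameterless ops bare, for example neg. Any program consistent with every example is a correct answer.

mul(-1) | mul(9) | neg | abs | neg | mul(-9)

Check, running the answer program on each example:
  7 -> -7 -> -63 -> 63 -> 63 -> -63 -> 567
  -3 -> 3 -> 27 -> -27 -> 27 -> -27 -> 243
  26 -> -26 -> -234 -> 234 -> 234 -> -234 -> 2106
  2 -> -2 -> -18 -> 18 -> 18 -> -18 -> 162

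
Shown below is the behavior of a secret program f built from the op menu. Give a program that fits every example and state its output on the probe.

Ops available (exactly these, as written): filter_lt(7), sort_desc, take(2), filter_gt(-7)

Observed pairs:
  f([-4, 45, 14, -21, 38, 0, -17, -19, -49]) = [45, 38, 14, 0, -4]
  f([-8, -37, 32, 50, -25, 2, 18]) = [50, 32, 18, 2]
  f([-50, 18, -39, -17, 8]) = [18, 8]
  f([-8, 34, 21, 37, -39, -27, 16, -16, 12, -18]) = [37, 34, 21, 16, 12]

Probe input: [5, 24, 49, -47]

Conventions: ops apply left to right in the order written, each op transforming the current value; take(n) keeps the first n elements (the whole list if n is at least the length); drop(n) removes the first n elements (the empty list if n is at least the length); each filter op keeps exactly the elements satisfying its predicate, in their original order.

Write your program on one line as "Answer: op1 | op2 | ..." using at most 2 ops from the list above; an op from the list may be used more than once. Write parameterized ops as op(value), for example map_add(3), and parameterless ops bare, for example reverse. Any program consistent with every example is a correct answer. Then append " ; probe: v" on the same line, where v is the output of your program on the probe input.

filter_gt(-7) | sort_desc ; probe: [49, 24, 5]

Check, running the answer program on each example:
  [-4, 45, 14, -21, 38, 0, -17, -19, -49] -> [-4, 45, 14, 38, 0] -> [45, 38, 14, 0, -4]
  [-8, -37, 32, 50, -25, 2, 18] -> [32, 50, 2, 18] -> [50, 32, 18, 2]
  [-50, 18, -39, -17, 8] -> [18, 8] -> [18, 8]
  [-8, 34, 21, 37, -39, -27, 16, -16, 12, -18] -> [34, 21, 37, 16, 12] -> [37, 34, 21, 16, 12]
  probe: [5, 24, 49, -47] -> [5, 24, 49] -> [49, 24, 5]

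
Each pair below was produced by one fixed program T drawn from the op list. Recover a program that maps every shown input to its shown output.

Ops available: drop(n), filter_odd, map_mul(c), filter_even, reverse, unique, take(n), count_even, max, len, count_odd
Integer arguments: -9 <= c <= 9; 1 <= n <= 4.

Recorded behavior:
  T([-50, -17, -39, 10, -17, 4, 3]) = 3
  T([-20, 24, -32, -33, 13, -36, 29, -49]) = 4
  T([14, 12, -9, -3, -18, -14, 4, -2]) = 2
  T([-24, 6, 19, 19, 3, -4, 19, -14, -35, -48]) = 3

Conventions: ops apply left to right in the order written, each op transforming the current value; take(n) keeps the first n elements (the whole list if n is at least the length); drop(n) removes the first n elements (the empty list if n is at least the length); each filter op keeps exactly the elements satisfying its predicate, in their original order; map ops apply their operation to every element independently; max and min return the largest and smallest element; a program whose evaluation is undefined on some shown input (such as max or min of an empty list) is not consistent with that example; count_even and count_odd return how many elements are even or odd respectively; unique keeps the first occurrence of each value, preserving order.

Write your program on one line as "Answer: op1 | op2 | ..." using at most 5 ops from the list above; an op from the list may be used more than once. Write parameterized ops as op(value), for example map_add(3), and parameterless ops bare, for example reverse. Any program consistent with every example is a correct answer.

unique | map_mul(9) | filter_odd | count_odd

Check, running the answer program on each example:
  [-50, -17, -39, 10, -17, 4, 3] -> [-50, -17, -39, 10, 4, 3] -> [-450, -153, -351, 90, 36, 27] -> [-153, -351, 27] -> 3
  [-20, 24, -32, -33, 13, -36, 29, -49] -> [-20, 24, -32, -33, 13, -36, 29, -49] -> [-180, 216, -288, -297, 117, -324, 261, -441] -> [-297, 117, 261, -441] -> 4
  [14, 12, -9, -3, -18, -14, 4, -2] -> [14, 12, -9, -3, -18, -14, 4, -2] -> [126, 108, -81, -27, -162, -126, 36, -18] -> [-81, -27] -> 2
  [-24, 6, 19, 19, 3, -4, 19, -14, -35, -48] -> [-24, 6, 19, 3, -4, -14, -35, -48] -> [-216, 54, 171, 27, -36, -126, -315, -432] -> [171, 27, -315] -> 3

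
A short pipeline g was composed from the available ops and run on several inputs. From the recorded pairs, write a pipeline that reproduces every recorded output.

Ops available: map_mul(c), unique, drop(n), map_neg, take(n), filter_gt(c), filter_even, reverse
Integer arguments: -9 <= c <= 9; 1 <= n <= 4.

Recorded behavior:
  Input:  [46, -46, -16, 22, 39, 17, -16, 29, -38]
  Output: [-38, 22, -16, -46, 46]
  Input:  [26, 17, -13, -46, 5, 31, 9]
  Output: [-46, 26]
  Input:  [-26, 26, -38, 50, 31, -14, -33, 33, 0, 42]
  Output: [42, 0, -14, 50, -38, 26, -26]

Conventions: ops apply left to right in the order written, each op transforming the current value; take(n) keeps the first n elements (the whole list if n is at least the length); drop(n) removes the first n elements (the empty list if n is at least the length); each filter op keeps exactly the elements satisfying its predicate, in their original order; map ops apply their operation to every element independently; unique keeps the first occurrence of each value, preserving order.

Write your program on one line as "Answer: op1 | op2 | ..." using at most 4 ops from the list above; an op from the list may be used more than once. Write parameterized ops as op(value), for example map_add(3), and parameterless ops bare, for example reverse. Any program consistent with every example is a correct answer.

unique | reverse | filter_even

Check, running the answer program on each example:
  [46, -46, -16, 22, 39, 17, -16, 29, -38] -> [46, -46, -16, 22, 39, 17, 29, -38] -> [-38, 29, 17, 39, 22, -16, -46, 46] -> [-38, 22, -16, -46, 46]
  [26, 17, -13, -46, 5, 31, 9] -> [26, 17, -13, -46, 5, 31, 9] -> [9, 31, 5, -46, -13, 17, 26] -> [-46, 26]
  [-26, 26, -38, 50, 31, -14, -33, 33, 0, 42] -> [-26, 26, -38, 50, 31, -14, -33, 33, 0, 42] -> [42, 0, 33, -33, -14, 31, 50, -38, 26, -26] -> [42, 0, -14, 50, -38, 26, -26]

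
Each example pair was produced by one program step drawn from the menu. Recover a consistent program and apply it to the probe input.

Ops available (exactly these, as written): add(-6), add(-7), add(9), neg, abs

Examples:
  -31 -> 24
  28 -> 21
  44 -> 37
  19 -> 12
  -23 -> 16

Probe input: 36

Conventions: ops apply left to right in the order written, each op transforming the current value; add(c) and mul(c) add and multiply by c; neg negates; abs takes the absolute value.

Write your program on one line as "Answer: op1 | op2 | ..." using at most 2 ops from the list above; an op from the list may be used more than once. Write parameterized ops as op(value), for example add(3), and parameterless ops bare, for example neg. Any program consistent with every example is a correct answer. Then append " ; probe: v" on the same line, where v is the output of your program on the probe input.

abs | add(-7) ; probe: 29

Check, running the answer program on each example:
  -31 -> 31 -> 24
  28 -> 28 -> 21
  44 -> 44 -> 37
  19 -> 19 -> 12
  -23 -> 23 -> 16
  probe: 36 -> 36 -> 29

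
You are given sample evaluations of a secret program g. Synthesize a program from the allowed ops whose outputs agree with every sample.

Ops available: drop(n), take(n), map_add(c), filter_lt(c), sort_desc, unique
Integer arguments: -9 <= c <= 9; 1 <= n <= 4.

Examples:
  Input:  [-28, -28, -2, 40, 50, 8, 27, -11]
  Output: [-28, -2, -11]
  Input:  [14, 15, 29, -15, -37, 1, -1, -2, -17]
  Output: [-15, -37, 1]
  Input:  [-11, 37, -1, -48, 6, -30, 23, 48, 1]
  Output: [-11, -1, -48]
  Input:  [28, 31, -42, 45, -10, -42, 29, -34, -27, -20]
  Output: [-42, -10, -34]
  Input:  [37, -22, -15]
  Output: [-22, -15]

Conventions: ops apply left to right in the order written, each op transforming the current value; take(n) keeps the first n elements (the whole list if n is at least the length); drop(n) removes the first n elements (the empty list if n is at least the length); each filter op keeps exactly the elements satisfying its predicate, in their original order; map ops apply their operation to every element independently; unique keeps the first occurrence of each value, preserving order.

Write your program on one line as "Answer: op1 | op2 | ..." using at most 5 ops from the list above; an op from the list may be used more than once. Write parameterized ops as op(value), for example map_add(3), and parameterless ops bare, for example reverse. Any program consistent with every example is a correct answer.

unique | filter_lt(9) | filter_lt(5) | take(3)

Check, running the answer program on each example:
  [-28, -28, -2, 40, 50, 8, 27, -11] -> [-28, -2, 40, 50, 8, 27, -11] -> [-28, -2, 8, -11] -> [-28, -2, -11] -> [-28, -2, -11]
  [14, 15, 29, -15, -37, 1, -1, -2, -17] -> [14, 15, 29, -15, -37, 1, -1, -2, -17] -> [-15, -37, 1, -1, -2, -17] -> [-15, -37, 1, -1, -2, -17] -> [-15, -37, 1]
  [-11, 37, -1, -48, 6, -30, 23, 48, 1] -> [-11, 37, -1, -48, 6, -30, 23, 48, 1] -> [-11, -1, -48, 6, -30, 1] -> [-11, -1, -48, -30, 1] -> [-11, -1, -48]
  [28, 31, -42, 45, -10, -42, 29, -34, -27, -20] -> [28, 31, -42, 45, -10, 29, -34, -27, -20] -> [-42, -10, -34, -27, -20] -> [-42, -10, -34, -27, -20] -> [-42, -10, -34]
  [37, -22, -15] -> [37, -22, -15] -> [-22, -15] -> [-22, -15] -> [-22, -15]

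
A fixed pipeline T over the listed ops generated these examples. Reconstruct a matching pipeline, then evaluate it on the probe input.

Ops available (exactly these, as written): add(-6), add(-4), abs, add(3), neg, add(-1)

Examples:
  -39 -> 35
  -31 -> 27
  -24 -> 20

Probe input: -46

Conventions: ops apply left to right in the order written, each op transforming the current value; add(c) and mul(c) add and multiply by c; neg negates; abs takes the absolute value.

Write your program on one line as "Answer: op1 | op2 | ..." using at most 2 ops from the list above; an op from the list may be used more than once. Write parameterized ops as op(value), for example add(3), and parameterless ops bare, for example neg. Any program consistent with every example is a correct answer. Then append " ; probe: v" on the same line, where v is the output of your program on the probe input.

neg | add(-4) ; probe: 42

Check, running the answer program on each example:
  -39 -> 39 -> 35
  -31 -> 31 -> 27
  -24 -> 24 -> 20
  probe: -46 -> 46 -> 42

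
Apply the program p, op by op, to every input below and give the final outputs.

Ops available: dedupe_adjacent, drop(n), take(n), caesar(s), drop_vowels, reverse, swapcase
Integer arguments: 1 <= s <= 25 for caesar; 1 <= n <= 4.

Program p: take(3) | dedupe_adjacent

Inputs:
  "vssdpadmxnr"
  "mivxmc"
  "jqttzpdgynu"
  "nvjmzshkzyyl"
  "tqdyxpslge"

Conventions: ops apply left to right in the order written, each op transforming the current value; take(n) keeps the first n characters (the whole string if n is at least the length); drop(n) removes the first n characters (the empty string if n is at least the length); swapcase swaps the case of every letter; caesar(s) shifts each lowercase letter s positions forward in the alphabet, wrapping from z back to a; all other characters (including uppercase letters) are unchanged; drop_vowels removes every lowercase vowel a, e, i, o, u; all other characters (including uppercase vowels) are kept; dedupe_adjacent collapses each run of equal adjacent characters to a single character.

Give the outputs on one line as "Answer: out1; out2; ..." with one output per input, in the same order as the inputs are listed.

Execution, op by op:
  "vssdpadmxnr" -> "vss" -> "vs"
  "mivxmc" -> "miv" -> "miv"
  "jqttzpdgynu" -> "jqt" -> "jqt"
  "nvjmzshkzyyl" -> "nvj" -> "nvj"
  "tqdyxpslge" -> "tqd" -> "tqd"

"vs"; "miv"; "jqt"; "nvj"; "tqd"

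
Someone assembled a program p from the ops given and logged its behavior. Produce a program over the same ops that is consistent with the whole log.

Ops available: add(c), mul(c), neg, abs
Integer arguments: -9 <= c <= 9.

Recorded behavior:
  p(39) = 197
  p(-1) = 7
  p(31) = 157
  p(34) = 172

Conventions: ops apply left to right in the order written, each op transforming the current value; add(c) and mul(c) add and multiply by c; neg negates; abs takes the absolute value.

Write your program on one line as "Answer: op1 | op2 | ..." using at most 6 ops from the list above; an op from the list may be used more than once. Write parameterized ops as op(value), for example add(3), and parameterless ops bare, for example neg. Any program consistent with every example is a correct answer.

neg | abs | mul(5) | add(8) | add(-6)

Check, running the answer program on each example:
  39 -> -39 -> 39 -> 195 -> 203 -> 197
  -1 -> 1 -> 1 -> 5 -> 13 -> 7
  31 -> -31 -> 31 -> 155 -> 163 -> 157
  34 -> -34 -> 34 -> 170 -> 178 -> 172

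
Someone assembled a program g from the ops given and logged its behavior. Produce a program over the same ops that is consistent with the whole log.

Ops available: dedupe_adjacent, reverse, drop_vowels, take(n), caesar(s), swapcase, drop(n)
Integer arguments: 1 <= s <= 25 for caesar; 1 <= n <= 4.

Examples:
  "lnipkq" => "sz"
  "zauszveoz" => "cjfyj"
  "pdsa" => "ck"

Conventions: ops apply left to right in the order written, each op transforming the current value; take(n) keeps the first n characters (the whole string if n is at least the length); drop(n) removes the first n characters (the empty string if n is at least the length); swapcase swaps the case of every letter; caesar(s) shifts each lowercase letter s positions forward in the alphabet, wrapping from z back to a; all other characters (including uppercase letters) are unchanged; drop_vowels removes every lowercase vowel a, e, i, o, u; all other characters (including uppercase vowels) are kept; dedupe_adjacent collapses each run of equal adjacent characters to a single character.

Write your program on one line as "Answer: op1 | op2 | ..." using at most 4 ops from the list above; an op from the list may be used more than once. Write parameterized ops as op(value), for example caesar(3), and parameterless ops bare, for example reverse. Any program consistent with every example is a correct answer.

caesar(10) | drop_vowels | drop(2)

Check, running the answer program on each example:
  "lnipkq" -> "vxszua" -> "vxsz" -> "sz"
  "zauszveoz" -> "jkecjfoyj" -> "jkcjfyj" -> "cjfyj"
  "pdsa" -> "znck" -> "znck" -> "ck"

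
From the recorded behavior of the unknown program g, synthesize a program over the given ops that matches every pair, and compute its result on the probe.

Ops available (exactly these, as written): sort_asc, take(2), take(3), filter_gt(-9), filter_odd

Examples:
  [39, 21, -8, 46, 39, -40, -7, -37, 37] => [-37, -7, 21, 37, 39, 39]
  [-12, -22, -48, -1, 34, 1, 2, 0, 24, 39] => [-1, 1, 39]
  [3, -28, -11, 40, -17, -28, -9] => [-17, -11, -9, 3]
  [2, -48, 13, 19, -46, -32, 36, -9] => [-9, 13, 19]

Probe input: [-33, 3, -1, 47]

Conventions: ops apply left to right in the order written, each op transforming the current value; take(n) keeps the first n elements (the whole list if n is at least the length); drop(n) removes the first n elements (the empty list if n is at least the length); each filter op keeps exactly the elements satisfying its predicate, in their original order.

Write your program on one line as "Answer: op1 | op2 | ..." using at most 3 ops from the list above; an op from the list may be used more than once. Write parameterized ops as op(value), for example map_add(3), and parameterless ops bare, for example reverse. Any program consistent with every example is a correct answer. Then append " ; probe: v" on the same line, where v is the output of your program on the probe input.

sort_asc | filter_odd ; probe: [-33, -1, 3, 47]

Check, running the answer program on each example:
  [39, 21, -8, 46, 39, -40, -7, -37, 37] -> [-40, -37, -8, -7, 21, 37, 39, 39, 46] -> [-37, -7, 21, 37, 39, 39]
  [-12, -22, -48, -1, 34, 1, 2, 0, 24, 39] -> [-48, -22, -12, -1, 0, 1, 2, 24, 34, 39] -> [-1, 1, 39]
  [3, -28, -11, 40, -17, -28, -9] -> [-28, -28, -17, -11, -9, 3, 40] -> [-17, -11, -9, 3]
  [2, -48, 13, 19, -46, -32, 36, -9] -> [-48, -46, -32, -9, 2, 13, 19, 36] -> [-9, 13, 19]
  probe: [-33, 3, -1, 47] -> [-33, -1, 3, 47] -> [-33, -1, 3, 47]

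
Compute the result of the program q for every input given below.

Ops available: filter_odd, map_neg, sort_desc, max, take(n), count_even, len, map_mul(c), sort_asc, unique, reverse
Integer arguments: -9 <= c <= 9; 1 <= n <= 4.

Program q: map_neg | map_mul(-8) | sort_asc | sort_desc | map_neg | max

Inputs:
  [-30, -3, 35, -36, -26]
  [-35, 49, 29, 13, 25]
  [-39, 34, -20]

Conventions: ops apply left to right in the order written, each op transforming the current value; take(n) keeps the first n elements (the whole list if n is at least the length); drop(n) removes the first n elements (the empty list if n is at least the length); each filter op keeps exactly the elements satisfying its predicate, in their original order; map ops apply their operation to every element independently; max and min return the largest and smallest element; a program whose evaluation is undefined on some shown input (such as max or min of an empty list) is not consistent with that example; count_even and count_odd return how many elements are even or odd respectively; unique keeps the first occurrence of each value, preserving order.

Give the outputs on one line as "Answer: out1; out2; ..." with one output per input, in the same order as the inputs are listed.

Execution, op by op:
  [-30, -3, 35, -36, -26] -> [30, 3, -35, 36, 26] -> [-240, -24, 280, -288, -208] -> [-288, -240, -208, -24, 280] -> [280, -24, -208, -240, -288] -> [-280, 24, 208, 240, 288] -> 288
  [-35, 49, 29, 13, 25] -> [35, -49, -29, -13, -25] -> [-280, 392, 232, 104, 200] -> [-280, 104, 200, 232, 392] -> [392, 232, 200, 104, -280] -> [-392, -232, -200, -104, 280] -> 280
  [-39, 34, -20] -> [39, -34, 20] -> [-312, 272, -160] -> [-312, -160, 272] -> [272, -160, -312] -> [-272, 160, 312] -> 312

288; 280; 312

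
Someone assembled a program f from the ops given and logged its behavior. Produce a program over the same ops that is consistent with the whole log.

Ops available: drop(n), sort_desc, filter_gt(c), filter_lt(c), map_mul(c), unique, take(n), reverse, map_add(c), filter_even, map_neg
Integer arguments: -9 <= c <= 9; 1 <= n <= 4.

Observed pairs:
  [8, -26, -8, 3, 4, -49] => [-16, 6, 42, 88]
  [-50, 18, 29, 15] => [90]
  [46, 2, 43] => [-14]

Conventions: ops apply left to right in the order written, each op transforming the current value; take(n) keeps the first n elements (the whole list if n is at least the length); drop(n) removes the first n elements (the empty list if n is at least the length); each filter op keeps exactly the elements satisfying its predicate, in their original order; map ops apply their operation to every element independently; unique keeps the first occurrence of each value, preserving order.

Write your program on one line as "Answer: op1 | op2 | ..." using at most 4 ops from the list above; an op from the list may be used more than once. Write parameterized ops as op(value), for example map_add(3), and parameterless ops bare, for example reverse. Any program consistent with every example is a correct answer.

map_add(5) | filter_lt(9) | sort_desc | map_mul(-2)

Check, running the answer program on each example:
  [8, -26, -8, 3, 4, -49] -> [13, -21, -3, 8, 9, -44] -> [-21, -3, 8, -44] -> [8, -3, -21, -44] -> [-16, 6, 42, 88]
  [-50, 18, 29, 15] -> [-45, 23, 34, 20] -> [-45] -> [-45] -> [90]
  [46, 2, 43] -> [51, 7, 48] -> [7] -> [7] -> [-14]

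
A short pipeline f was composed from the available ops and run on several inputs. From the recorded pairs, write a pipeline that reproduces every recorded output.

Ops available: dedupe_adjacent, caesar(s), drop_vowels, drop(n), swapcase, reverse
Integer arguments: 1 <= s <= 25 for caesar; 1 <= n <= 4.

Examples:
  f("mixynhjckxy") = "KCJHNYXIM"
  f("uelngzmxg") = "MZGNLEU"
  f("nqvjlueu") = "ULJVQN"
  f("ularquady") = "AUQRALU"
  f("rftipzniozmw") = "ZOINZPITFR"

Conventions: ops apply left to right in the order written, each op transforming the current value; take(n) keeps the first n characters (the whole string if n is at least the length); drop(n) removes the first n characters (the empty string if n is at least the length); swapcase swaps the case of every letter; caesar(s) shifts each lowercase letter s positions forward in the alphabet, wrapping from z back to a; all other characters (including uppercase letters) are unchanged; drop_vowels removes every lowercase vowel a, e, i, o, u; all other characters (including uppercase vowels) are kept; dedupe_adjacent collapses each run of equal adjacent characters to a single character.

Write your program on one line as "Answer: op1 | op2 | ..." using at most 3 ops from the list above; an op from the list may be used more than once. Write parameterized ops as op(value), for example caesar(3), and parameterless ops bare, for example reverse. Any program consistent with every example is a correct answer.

reverse | swapcase | drop(2)

Check, running the answer program on each example:
  "mixynhjckxy" -> "yxkcjhnyxim" -> "YXKCJHNYXIM" -> "KCJHNYXIM"
  "uelngzmxg" -> "gxmzgnleu" -> "GXMZGNLEU" -> "MZGNLEU"
  "nqvjlueu" -> "ueuljvqn" -> "UEULJVQN" -> "ULJVQN"
  "ularquady" -> "ydauqralu" -> "YDAUQRALU" -> "AUQRALU"
  "rftipzniozmw" -> "wmzoinzpitfr" -> "WMZOINZPITFR" -> "ZOINZPITFR"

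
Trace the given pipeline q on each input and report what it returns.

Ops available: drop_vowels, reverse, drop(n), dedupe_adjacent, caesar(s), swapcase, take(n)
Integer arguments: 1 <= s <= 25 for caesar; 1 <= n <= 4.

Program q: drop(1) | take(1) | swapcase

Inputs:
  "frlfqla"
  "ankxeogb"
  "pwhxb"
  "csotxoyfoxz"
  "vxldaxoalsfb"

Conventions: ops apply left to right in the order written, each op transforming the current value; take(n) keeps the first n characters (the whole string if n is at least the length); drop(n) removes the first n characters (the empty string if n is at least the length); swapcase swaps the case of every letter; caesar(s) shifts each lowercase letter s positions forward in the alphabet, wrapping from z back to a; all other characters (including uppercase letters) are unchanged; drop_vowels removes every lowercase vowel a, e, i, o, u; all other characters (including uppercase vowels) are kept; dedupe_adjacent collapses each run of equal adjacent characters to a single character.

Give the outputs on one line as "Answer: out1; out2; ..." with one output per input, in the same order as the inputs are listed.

Execution, op by op:
  "frlfqla" -> "rlfqla" -> "r" -> "R"
  "ankxeogb" -> "nkxeogb" -> "n" -> "N"
  "pwhxb" -> "whxb" -> "w" -> "W"
  "csotxoyfoxz" -> "sotxoyfoxz" -> "s" -> "S"
  "vxldaxoalsfb" -> "xldaxoalsfb" -> "x" -> "X"

"R"; "N"; "W"; "S"; "X"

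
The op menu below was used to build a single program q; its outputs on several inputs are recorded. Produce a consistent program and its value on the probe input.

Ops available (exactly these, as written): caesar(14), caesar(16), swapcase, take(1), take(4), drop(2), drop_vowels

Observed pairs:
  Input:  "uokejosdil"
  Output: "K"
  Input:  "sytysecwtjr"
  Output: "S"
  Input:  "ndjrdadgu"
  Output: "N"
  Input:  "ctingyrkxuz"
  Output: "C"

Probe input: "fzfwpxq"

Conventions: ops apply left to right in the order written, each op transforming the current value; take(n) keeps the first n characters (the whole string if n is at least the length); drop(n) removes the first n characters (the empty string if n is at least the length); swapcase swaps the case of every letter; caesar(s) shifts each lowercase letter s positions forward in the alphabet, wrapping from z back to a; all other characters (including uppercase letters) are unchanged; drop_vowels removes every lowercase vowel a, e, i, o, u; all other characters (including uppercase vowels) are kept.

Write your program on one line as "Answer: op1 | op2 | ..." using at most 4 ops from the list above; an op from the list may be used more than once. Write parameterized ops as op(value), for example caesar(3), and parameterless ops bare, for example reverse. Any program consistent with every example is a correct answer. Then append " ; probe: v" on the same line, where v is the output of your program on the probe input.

drop_vowels | take(1) | swapcase ; probe: "F"

Check, running the answer program on each example:
  "uokejosdil" -> "kjsdl" -> "k" -> "K"
  "sytysecwtjr" -> "sytyscwtjr" -> "s" -> "S"
  "ndjrdadgu" -> "ndjrddg" -> "n" -> "N"
  "ctingyrkxuz" -> "ctngyrkxz" -> "c" -> "C"
  probe: "fzfwpxq" -> "fzfwpxq" -> "f" -> "F"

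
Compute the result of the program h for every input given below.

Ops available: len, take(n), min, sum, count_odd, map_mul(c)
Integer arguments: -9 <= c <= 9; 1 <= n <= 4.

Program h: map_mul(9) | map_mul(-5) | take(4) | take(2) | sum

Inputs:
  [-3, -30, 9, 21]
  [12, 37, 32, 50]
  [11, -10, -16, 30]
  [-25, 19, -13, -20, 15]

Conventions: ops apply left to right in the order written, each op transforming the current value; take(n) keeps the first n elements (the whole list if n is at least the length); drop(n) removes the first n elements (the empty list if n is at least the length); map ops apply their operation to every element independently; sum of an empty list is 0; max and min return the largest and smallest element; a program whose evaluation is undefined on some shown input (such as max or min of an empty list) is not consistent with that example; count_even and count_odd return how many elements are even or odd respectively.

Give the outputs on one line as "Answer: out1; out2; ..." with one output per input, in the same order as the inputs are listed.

Execution, op by op:
  [-3, -30, 9, 21] -> [-27, -270, 81, 189] -> [135, 1350, -405, -945] -> [135, 1350, -405, -945] -> [135, 1350] -> 1485
  [12, 37, 32, 50] -> [108, 333, 288, 450] -> [-540, -1665, -1440, -2250] -> [-540, -1665, -1440, -2250] -> [-540, -1665] -> -2205
  [11, -10, -16, 30] -> [99, -90, -144, 270] -> [-495, 450, 720, -1350] -> [-495, 450, 720, -1350] -> [-495, 450] -> -45
  [-25, 19, -13, -20, 15] -> [-225, 171, -117, -180, 135] -> [1125, -855, 585, 900, -675] -> [1125, -855, 585, 900] -> [1125, -855] -> 270

1485; -2205; -45; 270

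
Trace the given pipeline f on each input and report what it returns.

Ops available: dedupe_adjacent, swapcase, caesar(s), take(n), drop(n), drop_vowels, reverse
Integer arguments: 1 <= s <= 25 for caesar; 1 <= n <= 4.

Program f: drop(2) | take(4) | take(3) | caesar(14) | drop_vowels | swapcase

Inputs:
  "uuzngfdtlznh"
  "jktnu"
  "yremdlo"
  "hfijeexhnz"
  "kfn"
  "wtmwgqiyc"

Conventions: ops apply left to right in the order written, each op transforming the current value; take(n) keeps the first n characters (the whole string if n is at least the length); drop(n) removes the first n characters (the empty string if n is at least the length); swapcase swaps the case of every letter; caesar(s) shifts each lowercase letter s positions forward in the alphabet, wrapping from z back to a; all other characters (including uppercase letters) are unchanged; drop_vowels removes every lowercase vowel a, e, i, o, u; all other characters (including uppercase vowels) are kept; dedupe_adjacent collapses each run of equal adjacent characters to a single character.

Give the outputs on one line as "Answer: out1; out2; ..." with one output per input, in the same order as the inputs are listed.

Execution, op by op:
  "uuzngfdtlznh" -> "zngfdtlznh" -> "zngf" -> "zng" -> "nbu" -> "nb" -> "NB"
  "jktnu" -> "tnu" -> "tnu" -> "tnu" -> "hbi" -> "hb" -> "HB"
  "yremdlo" -> "emdlo" -> "emdl" -> "emd" -> "sar" -> "sr" -> "SR"
  "hfijeexhnz" -> "ijeexhnz" -> "ijee" -> "ije" -> "wxs" -> "wxs" -> "WXS"
  "kfn" -> "n" -> "n" -> "n" -> "b" -> "b" -> "B"
  "wtmwgqiyc" -> "mwgqiyc" -> "mwgq" -> "mwg" -> "aku" -> "k" -> "K"

"NB"; "HB"; "SR"; "WXS"; "B"; "K"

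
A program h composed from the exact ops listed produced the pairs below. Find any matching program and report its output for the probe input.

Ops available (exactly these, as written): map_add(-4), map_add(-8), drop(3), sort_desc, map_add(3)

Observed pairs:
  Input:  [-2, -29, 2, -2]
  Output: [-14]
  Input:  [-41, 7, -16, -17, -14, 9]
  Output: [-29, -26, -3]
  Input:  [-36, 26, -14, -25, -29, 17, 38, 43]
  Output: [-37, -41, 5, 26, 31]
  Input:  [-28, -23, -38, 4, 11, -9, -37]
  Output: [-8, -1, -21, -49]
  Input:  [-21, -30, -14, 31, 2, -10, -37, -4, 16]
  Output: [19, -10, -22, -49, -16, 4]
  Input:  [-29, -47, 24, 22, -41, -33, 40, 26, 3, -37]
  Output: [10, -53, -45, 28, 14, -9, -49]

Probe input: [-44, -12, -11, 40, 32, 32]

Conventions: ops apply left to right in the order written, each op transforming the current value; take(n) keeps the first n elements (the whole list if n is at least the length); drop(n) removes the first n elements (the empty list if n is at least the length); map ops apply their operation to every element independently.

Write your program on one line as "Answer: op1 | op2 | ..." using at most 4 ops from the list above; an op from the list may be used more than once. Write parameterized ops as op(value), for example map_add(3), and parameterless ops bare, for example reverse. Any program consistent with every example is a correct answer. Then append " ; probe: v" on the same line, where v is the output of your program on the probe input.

drop(3) | map_add(-8) | map_add(-4) ; probe: [28, 20, 20]

Check, running the answer program on each example:
  [-2, -29, 2, -2] -> [-2] -> [-10] -> [-14]
  [-41, 7, -16, -17, -14, 9] -> [-17, -14, 9] -> [-25, -22, 1] -> [-29, -26, -3]
  [-36, 26, -14, -25, -29, 17, 38, 43] -> [-25, -29, 17, 38, 43] -> [-33, -37, 9, 30, 35] -> [-37, -41, 5, 26, 31]
  [-28, -23, -38, 4, 11, -9, -37] -> [4, 11, -9, -37] -> [-4, 3, -17, -45] -> [-8, -1, -21, -49]
  [-21, -30, -14, 31, 2, -10, -37, -4, 16] -> [31, 2, -10, -37, -4, 16] -> [23, -6, -18, -45, -12, 8] -> [19, -10, -22, -49, -16, 4]
  [-29, -47, 24, 22, -41, -33, 40, 26, 3, -37] -> [22, -41, -33, 40, 26, 3, -37] -> [14, -49, -41, 32, 18, -5, -45] -> [10, -53, -45, 28, 14, -9, -49]
  probe: [-44, -12, -11, 40, 32, 32] -> [40, 32, 32] -> [32, 24, 24] -> [28, 20, 20]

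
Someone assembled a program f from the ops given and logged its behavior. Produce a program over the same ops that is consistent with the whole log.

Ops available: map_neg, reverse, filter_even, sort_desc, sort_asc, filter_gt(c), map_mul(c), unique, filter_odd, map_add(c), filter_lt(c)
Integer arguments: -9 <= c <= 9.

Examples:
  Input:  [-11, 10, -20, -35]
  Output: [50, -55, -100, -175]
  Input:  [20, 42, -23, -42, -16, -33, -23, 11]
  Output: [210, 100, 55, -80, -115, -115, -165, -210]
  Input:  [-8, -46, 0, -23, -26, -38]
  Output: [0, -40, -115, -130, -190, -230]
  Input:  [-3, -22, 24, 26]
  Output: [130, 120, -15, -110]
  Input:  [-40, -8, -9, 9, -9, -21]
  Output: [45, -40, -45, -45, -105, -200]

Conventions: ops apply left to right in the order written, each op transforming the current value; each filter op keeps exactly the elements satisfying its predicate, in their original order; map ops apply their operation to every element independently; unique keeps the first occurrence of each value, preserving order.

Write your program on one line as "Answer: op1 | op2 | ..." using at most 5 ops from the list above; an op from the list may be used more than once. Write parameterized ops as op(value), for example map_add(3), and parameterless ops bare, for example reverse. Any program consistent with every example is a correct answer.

reverse | map_neg | sort_asc | map_mul(-5)

Check, running the answer program on each example:
  [-11, 10, -20, -35] -> [-35, -20, 10, -11] -> [35, 20, -10, 11] -> [-10, 11, 20, 35] -> [50, -55, -100, -175]
  [20, 42, -23, -42, -16, -33, -23, 11] -> [11, -23, -33, -16, -42, -23, 42, 20] -> [-11, 23, 33, 16, 42, 23, -42, -20] -> [-42, -20, -11, 16, 23, 23, 33, 42] -> [210, 100, 55, -80, -115, -115, -165, -210]
  [-8, -46, 0, -23, -26, -38] -> [-38, -26, -23, 0, -46, -8] -> [38, 26, 23, 0, 46, 8] -> [0, 8, 23, 26, 38, 46] -> [0, -40, -115, -130, -190, -230]
  [-3, -22, 24, 26] -> [26, 24, -22, -3] -> [-26, -24, 22, 3] -> [-26, -24, 3, 22] -> [130, 120, -15, -110]
  [-40, -8, -9, 9, -9, -21] -> [-21, -9, 9, -9, -8, -40] -> [21, 9, -9, 9, 8, 40] -> [-9, 8, 9, 9, 21, 40] -> [45, -40, -45, -45, -105, -200]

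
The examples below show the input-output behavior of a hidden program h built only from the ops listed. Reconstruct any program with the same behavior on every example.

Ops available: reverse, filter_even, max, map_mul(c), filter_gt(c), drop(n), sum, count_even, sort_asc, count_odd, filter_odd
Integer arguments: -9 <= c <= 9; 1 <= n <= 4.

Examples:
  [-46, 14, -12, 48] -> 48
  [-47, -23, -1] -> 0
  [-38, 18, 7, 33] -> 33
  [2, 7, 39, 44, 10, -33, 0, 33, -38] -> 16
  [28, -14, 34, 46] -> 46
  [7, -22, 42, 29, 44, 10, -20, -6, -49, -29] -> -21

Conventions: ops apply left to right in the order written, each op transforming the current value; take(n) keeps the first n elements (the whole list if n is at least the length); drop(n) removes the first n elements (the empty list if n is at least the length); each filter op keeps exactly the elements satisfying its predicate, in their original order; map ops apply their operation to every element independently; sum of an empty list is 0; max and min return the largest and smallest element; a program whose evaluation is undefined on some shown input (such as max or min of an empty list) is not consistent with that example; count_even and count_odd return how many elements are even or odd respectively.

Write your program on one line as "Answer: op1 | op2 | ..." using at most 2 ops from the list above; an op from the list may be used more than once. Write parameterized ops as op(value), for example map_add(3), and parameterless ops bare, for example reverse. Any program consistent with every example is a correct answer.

drop(3) | sum

Check, running the answer program on each example:
  [-46, 14, -12, 48] -> [48] -> 48
  [-47, -23, -1] -> [] -> 0
  [-38, 18, 7, 33] -> [33] -> 33
  [2, 7, 39, 44, 10, -33, 0, 33, -38] -> [44, 10, -33, 0, 33, -38] -> 16
  [28, -14, 34, 46] -> [46] -> 46
  [7, -22, 42, 29, 44, 10, -20, -6, -49, -29] -> [29, 44, 10, -20, -6, -49, -29] -> -21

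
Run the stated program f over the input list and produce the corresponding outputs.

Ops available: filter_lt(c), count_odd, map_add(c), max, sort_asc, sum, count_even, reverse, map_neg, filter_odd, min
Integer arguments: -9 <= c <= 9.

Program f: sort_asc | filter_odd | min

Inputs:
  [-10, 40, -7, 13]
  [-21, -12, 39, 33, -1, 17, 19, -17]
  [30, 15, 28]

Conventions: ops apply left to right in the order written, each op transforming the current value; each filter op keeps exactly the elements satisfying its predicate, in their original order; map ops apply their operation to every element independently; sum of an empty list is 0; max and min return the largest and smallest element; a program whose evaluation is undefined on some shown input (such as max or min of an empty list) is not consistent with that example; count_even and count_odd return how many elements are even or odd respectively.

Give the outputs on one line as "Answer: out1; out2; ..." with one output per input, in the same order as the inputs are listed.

Execution, op by op:
  [-10, 40, -7, 13] -> [-10, -7, 13, 40] -> [-7, 13] -> -7
  [-21, -12, 39, 33, -1, 17, 19, -17] -> [-21, -17, -12, -1, 17, 19, 33, 39] -> [-21, -17, -1, 17, 19, 33, 39] -> -21
  [30, 15, 28] -> [15, 28, 30] -> [15] -> 15

-7; -21; 15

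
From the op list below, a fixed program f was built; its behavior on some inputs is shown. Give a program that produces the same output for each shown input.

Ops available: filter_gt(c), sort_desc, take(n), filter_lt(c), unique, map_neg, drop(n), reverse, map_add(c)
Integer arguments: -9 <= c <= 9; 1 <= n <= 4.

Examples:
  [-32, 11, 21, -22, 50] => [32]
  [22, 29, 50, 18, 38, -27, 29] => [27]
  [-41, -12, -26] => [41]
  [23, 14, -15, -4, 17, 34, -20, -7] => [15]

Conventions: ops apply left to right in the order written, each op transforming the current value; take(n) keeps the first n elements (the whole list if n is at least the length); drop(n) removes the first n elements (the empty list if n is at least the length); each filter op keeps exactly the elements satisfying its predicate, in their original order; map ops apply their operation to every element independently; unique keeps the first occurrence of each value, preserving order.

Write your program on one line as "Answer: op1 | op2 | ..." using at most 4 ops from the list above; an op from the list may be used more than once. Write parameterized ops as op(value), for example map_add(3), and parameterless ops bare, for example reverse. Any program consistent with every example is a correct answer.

filter_lt(-4) | take(1) | map_neg

Check, running the answer program on each example:
  [-32, 11, 21, -22, 50] -> [-32, -22] -> [-32] -> [32]
  [22, 29, 50, 18, 38, -27, 29] -> [-27] -> [-27] -> [27]
  [-41, -12, -26] -> [-41, -12, -26] -> [-41] -> [41]
  [23, 14, -15, -4, 17, 34, -20, -7] -> [-15, -20, -7] -> [-15] -> [15]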